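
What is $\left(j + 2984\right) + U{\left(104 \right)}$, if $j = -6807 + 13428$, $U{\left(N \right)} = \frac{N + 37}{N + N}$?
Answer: $\frac{1997981}{208} \approx 9605.7$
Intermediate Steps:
$U{\left(N \right)} = \frac{37 + N}{2 N}$
$j = 6621$
$\left(j + 2984\right) + U{\left(104 \right)} = \left(6621 + 2984\right) + \frac{37 + 104}{2 \cdot 104} = 9605 + \frac{1}{2} \cdot \frac{1}{104} \cdot 141 = 9605 + \frac{141}{208} = \frac{1997981}{208}$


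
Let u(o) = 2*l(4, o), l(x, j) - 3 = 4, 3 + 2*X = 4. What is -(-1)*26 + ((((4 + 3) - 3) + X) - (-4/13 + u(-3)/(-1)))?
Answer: 1165/26 ≈ 44.808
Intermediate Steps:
X = ½ (X = -3/2 + (½)*4 = -3/2 + 2 = ½ ≈ 0.50000)
l(x, j) = 7 (l(x, j) = 3 + 4 = 7)
u(o) = 14 (u(o) = 2*7 = 14)
-(-1)*26 + ((((4 + 3) - 3) + X) - (-4/13 + u(-3)/(-1))) = -(-1)*26 + ((((4 + 3) - 3) + ½) - (-4/13 + 14/(-1))) = -1*(-26) + (((7 - 3) + ½) - (-4*1/13 + 14*(-1))) = 26 + ((4 + ½) - (-4/13 - 14)) = 26 + (9/2 - 1*(-186/13)) = 26 + (9/2 + 186/13) = 26 + 489/26 = 1165/26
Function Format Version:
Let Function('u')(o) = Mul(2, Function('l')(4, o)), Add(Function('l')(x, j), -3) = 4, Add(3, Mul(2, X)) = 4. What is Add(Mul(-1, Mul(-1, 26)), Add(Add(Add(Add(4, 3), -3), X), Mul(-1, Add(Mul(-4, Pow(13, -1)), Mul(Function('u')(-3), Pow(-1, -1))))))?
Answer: Rational(1165, 26) ≈ 44.808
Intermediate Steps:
X = Rational(1, 2) (X = Add(Rational(-3, 2), Mul(Rational(1, 2), 4)) = Add(Rational(-3, 2), 2) = Rational(1, 2) ≈ 0.50000)
Function('l')(x, j) = 7 (Function('l')(x, j) = Add(3, 4) = 7)
Function('u')(o) = 14 (Function('u')(o) = Mul(2, 7) = 14)
Add(Mul(-1, Mul(-1, 26)), Add(Add(Add(Add(4, 3), -3), X), Mul(-1, Add(Mul(-4, Pow(13, -1)), Mul(Function('u')(-3), Pow(-1, -1)))))) = Add(Mul(-1, Mul(-1, 26)), Add(Add(Add(Add(4, 3), -3), Rational(1, 2)), Mul(-1, Add(Mul(-4, Pow(13, -1)), Mul(14, Pow(-1, -1)))))) = Add(Mul(-1, -26), Add(Add(Add(7, -3), Rational(1, 2)), Mul(-1, Add(Mul(-4, Rational(1, 13)), Mul(14, -1))))) = Add(26, Add(Add(4, Rational(1, 2)), Mul(-1, Add(Rational(-4, 13), -14)))) = Add(26, Add(Rational(9, 2), Mul(-1, Rational(-186, 13)))) = Add(26, Add(Rational(9, 2), Rational(186, 13))) = Add(26, Rational(489, 26)) = Rational(1165, 26)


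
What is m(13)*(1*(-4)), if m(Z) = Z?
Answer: -52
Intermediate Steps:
m(13)*(1*(-4)) = 13*(1*(-4)) = 13*(-4) = -52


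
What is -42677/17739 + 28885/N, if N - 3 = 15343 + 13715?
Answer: -80871698/57279231 ≈ -1.4119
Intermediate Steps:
N = 29061 (N = 3 + (15343 + 13715) = 3 + 29058 = 29061)
-42677/17739 + 28885/N = -42677/17739 + 28885/29061 = -80871698/57279231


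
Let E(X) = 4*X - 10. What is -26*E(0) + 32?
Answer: 292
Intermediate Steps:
E(X) = -10 + 4*X
-26*E(0) + 32 = -26*(-10 + 4*0) + 32 = -26*(-10 + 0) + 32 = -26*(-10) + 32 = 260 + 32 = 292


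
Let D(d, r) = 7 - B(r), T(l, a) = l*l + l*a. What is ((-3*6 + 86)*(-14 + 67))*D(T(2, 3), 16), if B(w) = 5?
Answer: 7208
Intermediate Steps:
T(l, a) = l² + a*l
D(d, r) = 2 (D(d, r) = 7 - 1*5 = 7 - 5 = 2)
((-3*6 + 86)*(-14 + 67))*D(T(2, 3), 16) = ((-3*6 + 86)*(-14 + 67))*2 = ((-18 + 86)*53)*2 = (68*53)*2 = 3604*2 = 7208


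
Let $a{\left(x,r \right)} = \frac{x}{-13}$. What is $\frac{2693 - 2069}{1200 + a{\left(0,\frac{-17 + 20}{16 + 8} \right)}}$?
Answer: $\frac{13}{25} \approx 0.52$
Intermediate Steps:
$a{\left(x,r \right)} = - \frac{x}{13}$ ($a{\left(x,r \right)} = x \left(- \frac{1}{13}\right) = - \frac{x}{13}$)
$\frac{2693 - 2069}{1200 + a{\left(0,\frac{-17 + 20}{16 + 8} \right)}} = \frac{2693 - 2069}{1200 - 0} = \frac{624}{1200 + 0} = \frac{624}{1200} = 624 \cdot \frac{1}{1200} = \frac{13}{25}$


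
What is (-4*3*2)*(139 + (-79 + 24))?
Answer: -2016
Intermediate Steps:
(-4*3*2)*(139 + (-79 + 24)) = (-12*2)*(139 - 55) = -24*84 = -2016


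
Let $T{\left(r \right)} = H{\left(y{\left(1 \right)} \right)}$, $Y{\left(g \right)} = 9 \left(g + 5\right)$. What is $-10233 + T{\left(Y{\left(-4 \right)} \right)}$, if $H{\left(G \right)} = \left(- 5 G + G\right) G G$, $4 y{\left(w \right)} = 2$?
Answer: $- \frac{20467}{2} \approx -10234.0$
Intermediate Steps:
$Y{\left(g \right)} = 45 + 9 g$ ($Y{\left(g \right)} = 9 \left(5 + g\right) = 45 + 9 g$)
$y{\left(w \right)} = \frac{1}{2}$ ($y{\left(w \right)} = \frac{1}{4} \cdot 2 = \frac{1}{2}$)
$H{\left(G \right)} = - 4 G^{3}$ ($H{\left(G \right)} = - 4 G G G = - 4 G^{2} G = - 4 G^{3}$)
$T{\left(r \right)} = - \frac{1}{2}$ ($T{\left(r \right)} = - \frac{4}{8} = \left(-4\right) \frac{1}{8} = - \frac{1}{2}$)
$-10233 + T{\left(Y{\left(-4 \right)} \right)} = -10233 - \frac{1}{2} = - \frac{20467}{2}$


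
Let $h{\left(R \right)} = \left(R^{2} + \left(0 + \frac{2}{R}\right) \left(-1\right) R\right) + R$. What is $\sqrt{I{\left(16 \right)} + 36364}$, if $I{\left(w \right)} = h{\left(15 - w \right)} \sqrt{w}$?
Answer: $2 \sqrt{9089} \approx 190.67$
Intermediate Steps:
$h{\left(R \right)} = -2 + R + R^{2}$ ($h{\left(R \right)} = \left(R^{2} + \frac{2}{R} \left(-1\right) R\right) + R = \left(R^{2} + - \frac{2}{R} R\right) + R = \left(R^{2} - 2\right) + R = \left(-2 + R^{2}\right) + R = -2 + R + R^{2}$)
$I{\left(w \right)} = \sqrt{w} \left(13 + \left(15 - w\right)^{2} - w\right)$ ($I{\left(w \right)} = \left(-2 - \left(-15 + w\right) + \left(15 - w\right)^{2}\right) \sqrt{w} = \left(13 + \left(15 - w\right)^{2} - w\right) \sqrt{w} = \sqrt{w} \left(13 + \left(15 - w\right)^{2} - w\right)$)
$\sqrt{I{\left(16 \right)} + 36364} = \sqrt{\sqrt{16} \left(13 + \left(15 - 16\right)^{2} - 16\right) + 36364} = \sqrt{4 \left(13 + \left(15 - 16\right)^{2} - 16\right) + 36364} = \sqrt{4 \left(13 + \left(-1\right)^{2} - 16\right) + 36364} = \sqrt{4 \left(13 + 1 - 16\right) + 36364} = \sqrt{4 \left(-2\right) + 36364} = \sqrt{-8 + 36364} = \sqrt{36356} = 2 \sqrt{9089}$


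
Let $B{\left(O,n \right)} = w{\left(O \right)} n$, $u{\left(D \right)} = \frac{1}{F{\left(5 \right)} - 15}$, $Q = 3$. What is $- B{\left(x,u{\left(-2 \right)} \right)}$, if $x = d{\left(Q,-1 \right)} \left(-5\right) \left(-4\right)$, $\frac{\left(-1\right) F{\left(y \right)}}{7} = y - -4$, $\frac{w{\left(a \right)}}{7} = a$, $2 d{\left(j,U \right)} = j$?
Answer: $\frac{35}{13} \approx 2.6923$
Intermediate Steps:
$d{\left(j,U \right)} = \frac{j}{2}$
$w{\left(a \right)} = 7 a$
$F{\left(y \right)} = -28 - 7 y$ ($F{\left(y \right)} = - 7 \left(y - -4\right) = - 7 \left(y + 4\right) = - 7 \left(4 + y\right) = -28 - 7 y$)
$u{\left(D \right)} = - \frac{1}{78}$ ($u{\left(D \right)} = \frac{1}{\left(-28 - 35\right) - 15} = \frac{1}{-63 - 15} = \frac{1}{-78} = - \frac{1}{78}$)
$x = 30$ ($x = \frac{1}{2} \cdot 3 \left(-5\right) \left(-4\right) = \frac{3}{2} \left(-5\right) \left(-4\right) = \left(- \frac{15}{2}\right) \left(-4\right) = 30$)
$B{\left(O,n \right)} = 7 O n$
$- B{\left(x,u{\left(-2 \right)} \right)} = - \frac{7 \cdot 30 \left(-1\right)}{78} = \left(-1\right) \left(- \frac{35}{13}\right) = \frac{35}{13}$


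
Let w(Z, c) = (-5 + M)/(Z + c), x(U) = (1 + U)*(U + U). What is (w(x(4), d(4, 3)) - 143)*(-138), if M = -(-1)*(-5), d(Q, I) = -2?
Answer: 375636/19 ≈ 19770.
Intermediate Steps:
M = -5 (M = -1*5 = -5)
x(U) = 2*U*(1 + U) (x(U) = (1 + U)*(2*U) = 2*U*(1 + U))
w(Z, c) = -10/(Z + c) (w(Z, c) = (-5 - 5)/(Z + c) = -10/(Z + c))
(w(x(4), d(4, 3)) - 143)*(-138) = (-10/(2*4*(1 + 4) - 2) - 143)*(-138) = (-10/(2*4*5 - 2) - 143)*(-138) = (-10/(40 - 2) - 143)*(-138) = (-10/38 - 143)*(-138) = (-10*1/38 - 143)*(-138) = (-5/19 - 143)*(-138) = -2722/19*(-138) = 375636/19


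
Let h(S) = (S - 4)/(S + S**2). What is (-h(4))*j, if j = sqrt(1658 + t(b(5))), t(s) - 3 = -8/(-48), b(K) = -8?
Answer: 0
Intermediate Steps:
t(s) = 19/6 (t(s) = 3 - 8/(-48) = 3 - 8*(-1/48) = 3 + 1/6 = 19/6)
h(S) = (-4 + S)/(S + S**2)
j = sqrt(59802)/6 (j = sqrt(1658 + 19/6) = sqrt(9967/6) = sqrt(59802)/6 ≈ 40.757)
(-h(4))*j = (-(-4 + 4)/(4*(1 + 4)))*(sqrt(59802)/6) = (-0/(4*5))*(sqrt(59802)/6) = (-1*0)*(sqrt(59802)/6) = 0*(sqrt(59802)/6) = 0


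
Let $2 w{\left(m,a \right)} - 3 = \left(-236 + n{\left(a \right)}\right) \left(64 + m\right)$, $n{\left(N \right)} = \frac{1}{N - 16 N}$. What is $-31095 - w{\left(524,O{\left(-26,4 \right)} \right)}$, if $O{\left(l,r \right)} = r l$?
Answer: $\frac{9954701}{260} \approx 38287.0$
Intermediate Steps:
$n{\left(N \right)} = - \frac{1}{15 N}$ ($n{\left(N \right)} = \frac{1}{\left(-15\right) N} = - \frac{1}{15 N}$)
$O{\left(l,r \right)} = l r$
$w{\left(m,a \right)} = \frac{3}{2} + \frac{\left(-236 - \frac{1}{15 a}\right) \left(64 + m\right)}{2}$
$-31095 - w{\left(524,O{\left(-26,4 \right)} \right)} = -31095 - \frac{-64 - 524 + 15 \left(\left(-26\right) 4\right) \left(-15101 - 123664\right)}{30 \left(\left(-26\right) 4\right)} = -31095 - \frac{-64 - 524 + 15 \left(-104\right) \left(-15101 - 123664\right)}{30 \left(-104\right)} = -31095 - \frac{1}{30} \left(- \frac{1}{104}\right) \left(-64 - 524 + 15 \left(-104\right) \left(-138765\right)\right) = -31095 - \frac{1}{30} \left(- \frac{1}{104}\right) \left(-64 - 524 + 216473400\right) = -31095 - \frac{1}{30} \left(- \frac{1}{104}\right) 216472812 = -31095 - - \frac{18039401}{260} = -31095 + \frac{18039401}{260} = \frac{9954701}{260}$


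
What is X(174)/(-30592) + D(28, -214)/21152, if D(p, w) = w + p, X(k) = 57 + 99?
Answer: -70233/5055328 ≈ -0.013893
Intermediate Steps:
X(k) = 156
D(p, w) = p + w
X(174)/(-30592) + D(28, -214)/21152 = 156/(-30592) + (28 - 214)/21152 = 156*(-1/30592) - 186*1/21152 = -39/7648 - 93/10576 = -70233/5055328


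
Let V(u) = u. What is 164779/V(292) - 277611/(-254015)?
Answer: 41937400097/74172380 ≈ 565.40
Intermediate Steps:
164779/V(292) - 277611/(-254015) = 164779/292 - 277611/(-254015) = 164779*(1/292) - 277611*(-1/254015) = 164779/292 + 277611/254015 = 41937400097/74172380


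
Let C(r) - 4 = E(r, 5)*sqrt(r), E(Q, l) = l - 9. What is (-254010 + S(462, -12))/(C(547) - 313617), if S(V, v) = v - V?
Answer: 26603163564/32784368339 - 339312*sqrt(547)/32784368339 ≈ 0.81122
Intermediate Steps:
E(Q, l) = -9 + l
C(r) = 4 - 4*sqrt(r) (C(r) = 4 + (-9 + 5)*sqrt(r) = 4 - 4*sqrt(r))
(-254010 + S(462, -12))/(C(547) - 313617) = (-254010 + (-12 - 1*462))/((4 - 4*sqrt(547)) - 313617) = (-254010 + (-12 - 462))/(-313613 - 4*sqrt(547)) = (-254010 - 474)/(-313613 - 4*sqrt(547)) = -254484/(-313613 - 4*sqrt(547))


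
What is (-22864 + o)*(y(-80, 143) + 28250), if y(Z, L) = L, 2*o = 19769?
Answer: -737053887/2 ≈ -3.6853e+8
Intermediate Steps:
o = 19769/2 (o = (½)*19769 = 19769/2 ≈ 9884.5)
(-22864 + o)*(y(-80, 143) + 28250) = (-22864 + 19769/2)*(143 + 28250) = -25959/2*28393 = -737053887/2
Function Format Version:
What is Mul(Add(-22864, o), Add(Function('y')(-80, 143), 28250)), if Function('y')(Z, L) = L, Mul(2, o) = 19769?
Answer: Rational(-737053887, 2) ≈ -3.6853e+8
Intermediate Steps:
o = Rational(19769, 2) (o = Mul(Rational(1, 2), 19769) = Rational(19769, 2) ≈ 9884.5)
Mul(Add(-22864, o), Add(Function('y')(-80, 143), 28250)) = Mul(Add(-22864, Rational(19769, 2)), Add(143, 28250)) = Mul(Rational(-25959, 2), 28393) = Rational(-737053887, 2)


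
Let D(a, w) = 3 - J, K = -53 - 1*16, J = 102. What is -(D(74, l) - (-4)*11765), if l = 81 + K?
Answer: -46961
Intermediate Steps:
K = -69 (K = -53 - 16 = -69)
l = 12 (l = 81 - 69 = 12)
D(a, w) = -99 (D(a, w) = 3 - 1*102 = 3 - 102 = -99)
-(D(74, l) - (-4)*11765) = -(-99 - (-4)*11765) = -(-99 - 1*(-47060)) = -(-99 + 47060) = -1*46961 = -46961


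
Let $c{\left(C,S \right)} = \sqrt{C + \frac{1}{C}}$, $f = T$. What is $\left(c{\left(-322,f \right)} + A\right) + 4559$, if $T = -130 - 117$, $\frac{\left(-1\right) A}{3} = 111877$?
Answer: $-331072 + \frac{i \sqrt{33386570}}{322} \approx -3.3107 \cdot 10^{5} + 17.944 i$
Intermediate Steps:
$A = -335631$ ($A = \left(-3\right) 111877 = -335631$)
$T = -247$ ($T = -130 - 117 = -247$)
$f = -247$
$\left(c{\left(-322,f \right)} + A\right) + 4559 = \left(\sqrt{-322 + \frac{1}{-322}} - 335631\right) + 4559 = \left(\sqrt{-322 - \frac{1}{322}} - 335631\right) + 4559 = \left(\sqrt{- \frac{103685}{322}} - 335631\right) + 4559 = \left(\frac{i \sqrt{33386570}}{322} - 335631\right) + 4559 = \left(-335631 + \frac{i \sqrt{33386570}}{322}\right) + 4559 = -331072 + \frac{i \sqrt{33386570}}{322}$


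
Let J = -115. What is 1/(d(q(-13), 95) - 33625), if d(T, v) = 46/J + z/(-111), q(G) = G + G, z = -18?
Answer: -185/6220669 ≈ -2.9740e-5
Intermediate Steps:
q(G) = 2*G
d(T, v) = -44/185 (d(T, v) = 46/(-115) - 18/(-111) = 46*(-1/115) - 18*(-1/111) = -2/5 + 6/37 = -44/185)
1/(d(q(-13), 95) - 33625) = 1/(-44/185 - 33625) = 1/(-6220669/185) = -185/6220669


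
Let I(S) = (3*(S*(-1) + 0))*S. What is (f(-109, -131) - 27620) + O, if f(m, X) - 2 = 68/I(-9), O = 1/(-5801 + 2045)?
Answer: -8402475065/304236 ≈ -27618.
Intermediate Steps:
I(S) = -3*S² (I(S) = (3*(-S + 0))*S = (3*(-S))*S = (-3*S)*S = -3*S²)
O = -1/3756 (O = 1/(-3756) = -1/3756 ≈ -0.00026624)
f(m, X) = 418/243 (f(m, X) = 2 + 68/((-3*(-9)²)) = 2 + 68/((-3*81)) = 2 + 68/(-243) = 2 + 68*(-1/243) = 2 - 68/243 = 418/243)
(f(-109, -131) - 27620) + O = (418/243 - 27620) - 1/3756 = -6711242/243 - 1/3756 = -8402475065/304236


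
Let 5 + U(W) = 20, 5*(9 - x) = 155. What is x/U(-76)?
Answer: -22/15 ≈ -1.4667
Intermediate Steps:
x = -22 (x = 9 - ⅕*155 = 9 - 31 = -22)
U(W) = 15 (U(W) = -5 + 20 = 15)
x/U(-76) = -22/15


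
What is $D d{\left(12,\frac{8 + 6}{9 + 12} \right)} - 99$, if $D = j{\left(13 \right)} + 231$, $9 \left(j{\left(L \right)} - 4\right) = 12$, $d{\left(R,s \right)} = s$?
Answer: $\frac{527}{9} \approx 58.556$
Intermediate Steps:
$j{\left(L \right)} = \frac{16}{3}$ ($j{\left(L \right)} = 4 + \frac{1}{9} \cdot 12 = 4 + \frac{4}{3} = \frac{16}{3}$)
$D = \frac{709}{3}$ ($D = \frac{16}{3} + 231 = \frac{709}{3} \approx 236.33$)
$D d{\left(12,\frac{8 + 6}{9 + 12} \right)} - 99 = \frac{709 \frac{8 + 6}{9 + 12}}{3} - 99 = \frac{709 \cdot \frac{14}{21}}{3} - 99 = \frac{709 \cdot 14 \cdot \frac{1}{21}}{3} - 99 = \frac{709}{3} \cdot \frac{2}{3} - 99 = \frac{1418}{9} - 99 = \frac{527}{9}$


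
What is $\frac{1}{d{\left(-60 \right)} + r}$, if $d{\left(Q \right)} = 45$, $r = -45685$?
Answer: $- \frac{1}{45640} \approx -2.1911 \cdot 10^{-5}$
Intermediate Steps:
$\frac{1}{d{\left(-60 \right)} + r} = \frac{1}{45 - 45685} = \frac{1}{-45640} = - \frac{1}{45640}$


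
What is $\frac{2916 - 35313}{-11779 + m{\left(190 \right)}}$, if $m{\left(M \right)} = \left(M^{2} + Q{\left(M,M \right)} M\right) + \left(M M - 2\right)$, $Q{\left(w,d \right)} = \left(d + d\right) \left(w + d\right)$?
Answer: $- \frac{10799}{9165473} \approx -0.0011782$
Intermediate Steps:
$Q{\left(w,d \right)} = 2 d \left(d + w\right)$
$m{\left(M \right)} = -2 + 2 M^{2} + 4 M^{3}$ ($m{\left(M \right)} = \left(M^{2} + 2 M \left(M + M\right) M\right) + \left(M M - 2\right) = \left(M^{2} + 2 M 2 M M\right) + \left(M^{2} - 2\right) = \left(M^{2} + 4 M^{2} M\right) + \left(-2 + M^{2}\right) = \left(M^{2} + 4 M^{3}\right) + \left(-2 + M^{2}\right) = -2 + 2 M^{2} + 4 M^{3}$)
$\frac{2916 - 35313}{-11779 + m{\left(190 \right)}} = \frac{2916 - 35313}{-11779 + \left(-2 + 2 \cdot 190^{2} + 4 \cdot 190^{3}\right)} = - \frac{32397}{-11779 + \left(-2 + 2 \cdot 36100 + 4 \cdot 6859000\right)} = - \frac{32397}{-11779 + \left(-2 + 72200 + 27436000\right)} = - \frac{32397}{-11779 + 27508198} = - \frac{32397}{27496419} = \left(-32397\right) \frac{1}{27496419} = - \frac{10799}{9165473}$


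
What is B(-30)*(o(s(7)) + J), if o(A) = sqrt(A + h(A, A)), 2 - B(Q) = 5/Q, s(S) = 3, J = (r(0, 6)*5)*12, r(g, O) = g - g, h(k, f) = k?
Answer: 13*sqrt(6)/6 ≈ 5.3072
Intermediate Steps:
r(g, O) = 0
J = 0 (J = (0*5)*12 = 0*12 = 0)
B(Q) = 2 - 5/Q
o(A) = sqrt(2)*sqrt(A) (o(A) = sqrt(A + A) = sqrt(2*A) = sqrt(2)*sqrt(A))
B(-30)*(o(s(7)) + J) = (2 - 5/(-30))*(sqrt(2)*sqrt(3) + 0) = (2 - 5*(-1/30))*(sqrt(6) + 0) = (2 + 1/6)*sqrt(6) = 13*sqrt(6)/6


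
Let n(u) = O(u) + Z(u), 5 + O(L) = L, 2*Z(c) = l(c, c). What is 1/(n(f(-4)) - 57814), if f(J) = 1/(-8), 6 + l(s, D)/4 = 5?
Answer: -8/462569 ≈ -1.7295e-5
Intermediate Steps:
l(s, D) = -4 (l(s, D) = -24 + 4*5 = -24 + 20 = -4)
Z(c) = -2 (Z(c) = (1/2)*(-4) = -2)
O(L) = -5 + L
f(J) = -1/8
n(u) = -7 + u (n(u) = (-5 + u) - 2 = -7 + u)
1/(n(f(-4)) - 57814) = 1/((-7 - 1/8) - 57814) = 1/(-57/8 - 57814) = 1/(-462569/8) = -8/462569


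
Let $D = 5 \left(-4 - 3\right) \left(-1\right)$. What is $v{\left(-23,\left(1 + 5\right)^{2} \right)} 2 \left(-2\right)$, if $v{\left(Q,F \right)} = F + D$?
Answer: $-284$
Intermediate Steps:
$D = 35$ ($D = 5 \left(-7\right) \left(-1\right) = \left(-35\right) \left(-1\right) = 35$)
$v{\left(Q,F \right)} = 35 + F$ ($v{\left(Q,F \right)} = F + 35 = 35 + F$)
$v{\left(-23,\left(1 + 5\right)^{2} \right)} 2 \left(-2\right) = \left(35 + \left(1 + 5\right)^{2}\right) 2 \left(-2\right) = \left(35 + 6^{2}\right) \left(-4\right) = \left(35 + 36\right) \left(-4\right) = 71 \left(-4\right) = -284$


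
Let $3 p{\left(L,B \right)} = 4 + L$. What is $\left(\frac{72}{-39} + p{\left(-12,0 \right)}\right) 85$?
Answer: $- \frac{14960}{39} \approx -383.59$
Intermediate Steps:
$p{\left(L,B \right)} = \frac{4}{3} + \frac{L}{3}$ ($p{\left(L,B \right)} = \frac{4 + L}{3} = \frac{4}{3} + \frac{L}{3}$)
$\left(\frac{72}{-39} + p{\left(-12,0 \right)}\right) 85 = \left(\frac{72}{-39} + \left(\frac{4}{3} + \frac{1}{3} \left(-12\right)\right)\right) 85 = \left(72 \left(- \frac{1}{39}\right) + \left(\frac{4}{3} - 4\right)\right) 85 = \left(- \frac{24}{13} - \frac{8}{3}\right) 85 = \left(- \frac{176}{39}\right) 85 = - \frac{14960}{39}$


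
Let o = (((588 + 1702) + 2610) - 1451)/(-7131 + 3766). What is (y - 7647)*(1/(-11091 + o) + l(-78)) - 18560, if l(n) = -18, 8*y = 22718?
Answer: 10147969003233/149298656 ≈ 67971.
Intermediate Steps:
y = 11359/4 (y = (⅛)*22718 = 11359/4 ≈ 2839.8)
o = -3449/3365 (o = ((2290 + 2610) - 1451)/(-3365) = (4900 - 1451)*(-1/3365) = 3449*(-1/3365) = -3449/3365 ≈ -1.0250)
(y - 7647)*(1/(-11091 + o) + l(-78)) - 18560 = (11359/4 - 7647)*(1/(-11091 - 3449/3365) - 18) - 18560 = -19229*(1/(-37324664/3365) - 18)/4 - 18560 = -19229*(-3365/37324664 - 18)/4 - 18560 = -19229/4*(-671847317/37324664) - 18560 = 12918952058593/149298656 - 18560 = 10147969003233/149298656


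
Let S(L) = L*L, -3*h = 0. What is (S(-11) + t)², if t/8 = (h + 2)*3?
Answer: 28561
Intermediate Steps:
h = 0 (h = -⅓*0 = 0)
S(L) = L²
t = 48 (t = 8*((0 + 2)*3) = 8*(2*3) = 8*6 = 48)
(S(-11) + t)² = ((-11)² + 48)² = (121 + 48)² = 169² = 28561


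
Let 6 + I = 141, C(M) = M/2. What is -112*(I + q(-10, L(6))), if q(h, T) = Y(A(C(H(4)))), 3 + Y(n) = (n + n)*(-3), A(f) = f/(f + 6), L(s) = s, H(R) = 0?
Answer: -14784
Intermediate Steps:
C(M) = M/2 (C(M) = M*(½) = M/2)
A(f) = f/(6 + f)
Y(n) = -3 - 6*n (Y(n) = -3 + (n + n)*(-3) = -3 + (2*n)*(-3) = -3 - 6*n)
q(h, T) = -3 (q(h, T) = -3 - 6*(½)*0/(6 + (½)*0) = -3 - 0/(6 + 0) = -3 - 0/6 = -3 - 6*0 = -3 + 0 = -3)
I = 135 (I = -6 + 141 = 135)
-112*(I + q(-10, L(6))) = -112*(135 - 3) = -112*132 = -14784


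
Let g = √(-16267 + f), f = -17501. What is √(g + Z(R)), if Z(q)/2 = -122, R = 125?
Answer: √(-244 + 6*I*√938) ≈ 5.5433 + 16.575*I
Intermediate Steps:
g = 6*I*√938 (g = √(-16267 - 17501) = √(-33768) = 6*I*√938 ≈ 183.76*I)
Z(q) = -244 (Z(q) = 2*(-122) = -244)
√(g + Z(R)) = √(6*I*√938 - 244) = √(-244 + 6*I*√938)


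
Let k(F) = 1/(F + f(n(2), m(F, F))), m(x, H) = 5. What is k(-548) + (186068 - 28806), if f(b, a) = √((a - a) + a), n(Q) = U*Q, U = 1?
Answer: 47225620790/300299 - √5/300299 ≈ 1.5726e+5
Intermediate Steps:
n(Q) = Q (n(Q) = 1*Q = Q)
f(b, a) = √a (f(b, a) = √(0 + a) = √a)
k(F) = 1/(F + √5)
k(-548) + (186068 - 28806) = 1/(-548 + √5) + (186068 - 28806) = 1/(-548 + √5) + 157262 = 157262 + 1/(-548 + √5)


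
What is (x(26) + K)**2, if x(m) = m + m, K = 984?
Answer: 1073296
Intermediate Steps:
x(m) = 2*m
(x(26) + K)**2 = (2*26 + 984)**2 = (52 + 984)**2 = 1036**2 = 1073296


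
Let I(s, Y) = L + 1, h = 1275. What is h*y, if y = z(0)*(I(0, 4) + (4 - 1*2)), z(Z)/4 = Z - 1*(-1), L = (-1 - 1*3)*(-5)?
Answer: 117300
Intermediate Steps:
L = 20 (L = (-1 - 3)*(-5) = -4*(-5) = 20)
I(s, Y) = 21 (I(s, Y) = 20 + 1 = 21)
z(Z) = 4 + 4*Z (z(Z) = 4*(Z - 1*(-1)) = 4*(Z + 1) = 4*(1 + Z) = 4 + 4*Z)
y = 92 (y = (4 + 4*0)*(21 + (4 - 1*2)) = (4 + 0)*(21 + (4 - 2)) = 4*(21 + 2) = 4*23 = 92)
h*y = 1275*92 = 117300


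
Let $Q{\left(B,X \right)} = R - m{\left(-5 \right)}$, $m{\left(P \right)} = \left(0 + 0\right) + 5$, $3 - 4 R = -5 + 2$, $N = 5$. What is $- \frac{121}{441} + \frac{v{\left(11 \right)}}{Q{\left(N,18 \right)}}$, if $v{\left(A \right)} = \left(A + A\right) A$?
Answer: $- \frac{30613}{441} \approx -69.417$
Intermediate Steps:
$v{\left(A \right)} = 2 A^{2}$ ($v{\left(A \right)} = 2 A A = 2 A^{2}$)
$R = \frac{3}{2}$ ($R = \frac{3}{4} - \frac{-5 + 2}{4} = \frac{3}{4} - - \frac{3}{4} = \frac{3}{4} + \frac{3}{4} = \frac{3}{2} \approx 1.5$)
$m{\left(P \right)} = 5$ ($m{\left(P \right)} = 0 + 5 = 5$)
$Q{\left(B,X \right)} = - \frac{7}{2}$ ($Q{\left(B,X \right)} = \frac{3}{2} - 5 = - \frac{7}{2}$)
$- \frac{121}{441} + \frac{v{\left(11 \right)}}{Q{\left(N,18 \right)}} = - \frac{121}{441} + \frac{2 \cdot 11^{2}}{- \frac{7}{2}} = \left(-121\right) \frac{1}{441} + 2 \cdot 121 \left(- \frac{2}{7}\right) = - \frac{121}{441} + 242 \left(- \frac{2}{7}\right) = - \frac{121}{441} - \frac{484}{7} = - \frac{30613}{441}$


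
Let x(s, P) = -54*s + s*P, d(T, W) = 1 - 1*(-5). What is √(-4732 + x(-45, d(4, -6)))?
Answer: 2*I*√643 ≈ 50.715*I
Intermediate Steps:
d(T, W) = 6 (d(T, W) = 1 + 5 = 6)
x(s, P) = -54*s + P*s
√(-4732 + x(-45, d(4, -6))) = √(-4732 - 45*(-54 + 6)) = √(-4732 - 45*(-48)) = √(-4732 + 2160) = √(-2572) = 2*I*√643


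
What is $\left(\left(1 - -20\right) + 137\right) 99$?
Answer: $15642$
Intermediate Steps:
$\left(\left(1 - -20\right) + 137\right) 99 = \left(\left(1 + 20\right) + 137\right) 99 = \left(21 + 137\right) 99 = 158 \cdot 99 = 15642$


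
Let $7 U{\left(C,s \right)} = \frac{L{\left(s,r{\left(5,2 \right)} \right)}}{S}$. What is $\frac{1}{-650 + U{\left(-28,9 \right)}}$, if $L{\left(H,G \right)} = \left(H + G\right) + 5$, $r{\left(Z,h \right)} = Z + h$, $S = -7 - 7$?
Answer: $- \frac{14}{9103} \approx -0.001538$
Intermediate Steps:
$S = -14$
$L{\left(H,G \right)} = 5 + G + H$ ($L{\left(H,G \right)} = \left(G + H\right) + 5 = 5 + G + H$)
$U{\left(C,s \right)} = - \frac{6}{49} - \frac{s}{98}$ ($U{\left(C,s \right)} = \frac{\left(5 + \left(5 + 2\right) + s\right) \frac{1}{-14}}{7} = \frac{\left(5 + 7 + s\right) \left(- \frac{1}{14}\right)}{7} = \frac{\left(12 + s\right) \left(- \frac{1}{14}\right)}{7} = \frac{- \frac{6}{7} - \frac{s}{14}}{7} = - \frac{6}{49} - \frac{s}{98}$)
$\frac{1}{-650 + U{\left(-28,9 \right)}} = \frac{1}{-650 - \frac{3}{14}} = \frac{1}{- \frac{9103}{14}} = - \frac{14}{9103}$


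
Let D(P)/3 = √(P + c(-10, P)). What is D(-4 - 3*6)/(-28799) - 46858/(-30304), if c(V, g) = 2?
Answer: 23429/15152 - 6*I*√5/28799 ≈ 1.5463 - 0.00046586*I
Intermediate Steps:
D(P) = 3*√(2 + P) (D(P) = 3*√(P + 2) = 3*√(2 + P))
D(-4 - 3*6)/(-28799) - 46858/(-30304) = (3*√(2 + (-4 - 3*6)))/(-28799) - 46858/(-30304) = (3*√(2 + (-4 - 18)))*(-1/28799) - 46858*(-1/30304) = (3*√(2 - 22))*(-1/28799) + 23429/15152 = (3*√(-20))*(-1/28799) + 23429/15152 = (3*(2*I*√5))*(-1/28799) + 23429/15152 = (6*I*√5)*(-1/28799) + 23429/15152 = -6*I*√5/28799 + 23429/15152 = 23429/15152 - 6*I*√5/28799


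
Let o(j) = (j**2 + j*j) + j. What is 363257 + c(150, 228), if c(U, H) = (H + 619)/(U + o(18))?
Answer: 296418559/816 ≈ 3.6326e+5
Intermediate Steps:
o(j) = j + 2*j**2 (o(j) = (j**2 + j**2) + j = 2*j**2 + j = j + 2*j**2)
c(U, H) = (619 + H)/(666 + U) (c(U, H) = (H + 619)/(U + 18*(1 + 2*18)) = (619 + H)/(U + 18*(1 + 36)) = (619 + H)/(U + 18*37) = (619 + H)/(U + 666) = (619 + H)/(666 + U))
363257 + c(150, 228) = 363257 + (619 + 228)/(666 + 150) = 363257 + 847/816 = 296418559/816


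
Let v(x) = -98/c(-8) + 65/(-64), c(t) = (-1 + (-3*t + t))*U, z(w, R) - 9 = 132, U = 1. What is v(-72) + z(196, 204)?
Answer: 128113/960 ≈ 133.45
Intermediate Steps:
z(w, R) = 141 (z(w, R) = 9 + 132 = 141)
c(t) = -1 - 2*t (c(t) = (-1 + (-3*t + t))*1 = (-1 - 2*t)*1 = -1 - 2*t)
v(x) = -7247/960 (v(x) = -98/(-1 - 2*(-8)) + 65/(-64) = -98/(-1 + 16) + 65*(-1/64) = -98/15 - 65/64 = -7247/960)
v(-72) + z(196, 204) = -7247/960 + 141 = 128113/960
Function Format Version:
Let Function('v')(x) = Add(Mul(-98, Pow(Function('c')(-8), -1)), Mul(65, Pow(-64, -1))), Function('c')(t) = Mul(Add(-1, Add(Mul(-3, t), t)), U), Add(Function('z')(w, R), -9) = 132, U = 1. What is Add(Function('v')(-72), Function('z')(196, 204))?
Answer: Rational(128113, 960) ≈ 133.45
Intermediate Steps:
Function('z')(w, R) = 141 (Function('z')(w, R) = Add(9, 132) = 141)
Function('c')(t) = Add(-1, Mul(-2, t)) (Function('c')(t) = Mul(Add(-1, Add(Mul(-3, t), t)), 1) = Mul(Add(-1, Mul(-2, t)), 1) = Add(-1, Mul(-2, t)))
Function('v')(x) = Rational(-7247, 960) (Function('v')(x) = Add(Mul(-98, Pow(Add(-1, Mul(-2, -8)), -1)), Mul(65, Pow(-64, -1))) = Add(Mul(-98, Pow(Add(-1, 16), -1)), Mul(65, Rational(-1, 64))) = Add(Mul(-98, Pow(15, -1)), Rational(-65, 64)) = Add(Mul(-98, Rational(1, 15)), Rational(-65, 64)) = Add(Rational(-98, 15), Rational(-65, 64)) = Rational(-7247, 960))
Add(Function('v')(-72), Function('z')(196, 204)) = Add(Rational(-7247, 960), 141) = Rational(128113, 960)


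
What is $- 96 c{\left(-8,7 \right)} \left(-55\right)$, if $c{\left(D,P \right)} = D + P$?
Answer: $-5280$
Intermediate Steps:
$- 96 c{\left(-8,7 \right)} \left(-55\right) = - 96 \left(-8 + 7\right) \left(-55\right) = \left(-96\right) \left(-1\right) \left(-55\right) = 96 \left(-55\right) = -5280$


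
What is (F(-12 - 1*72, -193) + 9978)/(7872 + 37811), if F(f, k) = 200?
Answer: 10178/45683 ≈ 0.22280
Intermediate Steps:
(F(-12 - 1*72, -193) + 9978)/(7872 + 37811) = (200 + 9978)/(7872 + 37811) = 10178/45683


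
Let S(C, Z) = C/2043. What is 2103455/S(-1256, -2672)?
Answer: -4297358565/1256 ≈ -3.4215e+6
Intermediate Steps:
S(C, Z) = C/2043 (S(C, Z) = C*(1/2043) = C/2043)
2103455/S(-1256, -2672) = 2103455/(((1/2043)*(-1256))) = 2103455/(-1256/2043) = 2103455*(-2043/1256) = -4297358565/1256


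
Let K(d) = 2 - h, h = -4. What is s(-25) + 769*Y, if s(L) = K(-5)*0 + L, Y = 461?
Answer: 354484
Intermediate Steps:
K(d) = 6 (K(d) = 2 - 1*(-4) = 2 + 4 = 6)
s(L) = L (s(L) = 6*0 + L = 0 + L = L)
s(-25) + 769*Y = -25 + 769*461 = -25 + 354509 = 354484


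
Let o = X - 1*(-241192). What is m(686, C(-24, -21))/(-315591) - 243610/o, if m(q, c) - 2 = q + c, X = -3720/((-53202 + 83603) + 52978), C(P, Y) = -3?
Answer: -118963829311355/117530436823192 ≈ -1.0122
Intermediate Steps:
X = -1240/27793 (X = -3720/(30401 + 52978) = -3720/83379 = -3720*1/83379 = -1240/27793 ≈ -0.044616)
m(q, c) = 2 + c + q (m(q, c) = 2 + (q + c) = 2 + (c + q) = 2 + c + q)
o = 6703448016/27793 (o = -1240/27793 - 1*(-241192) = -1240/27793 + 241192 = 6703448016/27793 ≈ 2.4119e+5)
m(686, C(-24, -21))/(-315591) - 243610/o = (2 - 3 + 686)/(-315591) - 243610/6703448016/27793 = 685*(-1/315591) - 243610*27793/6703448016 = -685/315591 - 3385326365/3351724008 = -118963829311355/117530436823192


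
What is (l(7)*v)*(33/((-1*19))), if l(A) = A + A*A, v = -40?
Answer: 73920/19 ≈ 3890.5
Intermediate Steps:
l(A) = A + A²
(l(7)*v)*(33/((-1*19))) = ((7*(1 + 7))*(-40))*(33/((-1*19))) = ((7*8)*(-40))*(33/(-19)) = (56*(-40))*(33*(-1/19)) = -2240*(-33/19) = 73920/19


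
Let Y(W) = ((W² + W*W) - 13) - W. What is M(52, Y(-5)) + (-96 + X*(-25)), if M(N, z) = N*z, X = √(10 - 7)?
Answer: 2088 - 25*√3 ≈ 2044.7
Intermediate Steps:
X = √3 ≈ 1.7320
Y(W) = -13 - W + 2*W² (Y(W) = ((W² + W²) - 13) - W = (2*W² - 13) - W = (-13 + 2*W²) - W = -13 - W + 2*W²)
M(52, Y(-5)) + (-96 + X*(-25)) = 52*(-13 - 1*(-5) + 2*(-5)²) + (-96 + √3*(-25)) = 52*(-13 + 5 + 2*25) + (-96 - 25*√3) = 52*(-13 + 5 + 50) + (-96 - 25*√3) = 52*42 + (-96 - 25*√3) = 2184 + (-96 - 25*√3) = 2088 - 25*√3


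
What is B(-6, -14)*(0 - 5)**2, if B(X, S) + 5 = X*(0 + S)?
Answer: 1975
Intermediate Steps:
B(X, S) = -5 + S*X (B(X, S) = -5 + X*(0 + S) = -5 + X*S = -5 + S*X)
B(-6, -14)*(0 - 5)**2 = (-5 - 14*(-6))*(0 - 5)**2 = (-5 + 84)*(-5)**2 = 79*25 = 1975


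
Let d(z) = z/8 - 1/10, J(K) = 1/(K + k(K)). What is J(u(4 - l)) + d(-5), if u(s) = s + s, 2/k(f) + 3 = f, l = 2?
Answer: -67/120 ≈ -0.55833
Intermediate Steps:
k(f) = 2/(-3 + f)
u(s) = 2*s
J(K) = 1/(K + 2/(-3 + K))
d(z) = -⅒ + z/8 (d(z) = z*(⅛) - 1*⅒ = z/8 - ⅒ = -⅒ + z/8)
J(u(4 - l)) + d(-5) = (-3 + 2*(4 - 1*2))/(2 + (2*(4 - 1*2))*(-3 + 2*(4 - 1*2))) + (-⅒ + (⅛)*(-5)) = (-3 + 2*(4 - 2))/(2 + (2*(4 - 2))*(-3 + 2*(4 - 2))) + (-⅒ - 5/8) = (-3 + 2*2)/(2 + (2*2)*(-3 + 2*2)) - 29/40 = (-3 + 4)/(2 + 4*(-3 + 4)) - 29/40 = 1/(2 + 4*1) - 29/40 = 1/(2 + 4) - 29/40 = 1/6 - 29/40 = (⅙)*1 - 29/40 = ⅙ - 29/40 = -67/120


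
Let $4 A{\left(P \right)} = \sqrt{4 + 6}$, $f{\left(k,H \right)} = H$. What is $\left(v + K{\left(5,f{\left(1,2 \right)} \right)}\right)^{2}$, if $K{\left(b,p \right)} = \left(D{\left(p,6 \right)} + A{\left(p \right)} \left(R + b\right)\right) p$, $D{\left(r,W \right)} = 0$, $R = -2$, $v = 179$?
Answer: $\frac{64127}{2} + 537 \sqrt{10} \approx 33762.0$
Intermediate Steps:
$A{\left(P \right)} = \frac{\sqrt{10}}{4}$ ($A{\left(P \right)} = \frac{\sqrt{4 + 6}}{4} = \frac{\sqrt{10}}{4}$)
$K{\left(b,p \right)} = \frac{p \sqrt{10} \left(-2 + b\right)}{4}$ ($K{\left(b,p \right)} = \left(0 + \frac{\sqrt{10}}{4} \left(-2 + b\right)\right) p = \left(0 + \frac{\sqrt{10} \left(-2 + b\right)}{4}\right) p = \frac{\sqrt{10} \left(-2 + b\right)}{4} p = \frac{p \sqrt{10} \left(-2 + b\right)}{4}$)
$\left(v + K{\left(5,f{\left(1,2 \right)} \right)}\right)^{2} = \left(179 + \frac{1}{4} \cdot 2 \sqrt{10} \left(-2 + 5\right)\right)^{2} = \left(179 + \frac{1}{4} \cdot 2 \sqrt{10} \cdot 3\right)^{2} = \left(179 + \frac{3 \sqrt{10}}{2}\right)^{2}$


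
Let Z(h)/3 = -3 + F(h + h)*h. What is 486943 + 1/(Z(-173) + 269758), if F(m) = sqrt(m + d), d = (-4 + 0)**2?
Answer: 35475459063575282/72853412131 + 519*I*sqrt(330)/72853412131 ≈ 4.8694e+5 + 1.2941e-7*I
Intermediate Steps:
d = 16 (d = (-4)**2 = 16)
F(m) = sqrt(16 + m) (F(m) = sqrt(m + 16) = sqrt(16 + m))
Z(h) = -9 + 3*h*sqrt(16 + 2*h) (Z(h) = 3*(-3 + sqrt(16 + (h + h))*h) = 3*(-3 + sqrt(16 + 2*h)*h) = 3*(-3 + h*sqrt(16 + 2*h)) = -9 + 3*h*sqrt(16 + 2*h))
486943 + 1/(Z(-173) + 269758) = 486943 + 1/((-9 + 3*(-173)*sqrt(16 + 2*(-173))) + 269758) = 486943 + 1/((-9 + 3*(-173)*sqrt(16 - 346)) + 269758) = 486943 + 1/((-9 + 3*(-173)*sqrt(-330)) + 269758) = 486943 + 1/((-9 + 3*(-173)*(I*sqrt(330))) + 269758) = 486943 + 1/((-9 - 519*I*sqrt(330)) + 269758) = 486943 + 1/(269749 - 519*I*sqrt(330))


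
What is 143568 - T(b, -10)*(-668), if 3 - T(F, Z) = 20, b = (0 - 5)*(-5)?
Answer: 132212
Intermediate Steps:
b = 25 (b = -5*(-5) = 25)
T(F, Z) = -17 (T(F, Z) = 3 - 1*20 = 3 - 20 = -17)
143568 - T(b, -10)*(-668) = 143568 - (-17)*(-668) = 143568 - 1*11356 = 143568 - 11356 = 132212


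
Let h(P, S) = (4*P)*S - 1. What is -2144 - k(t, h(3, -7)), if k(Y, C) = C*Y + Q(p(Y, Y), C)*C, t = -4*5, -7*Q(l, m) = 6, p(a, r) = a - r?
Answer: -27418/7 ≈ -3916.9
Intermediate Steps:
h(P, S) = -1 + 4*P*S (h(P, S) = 4*P*S - 1 = -1 + 4*P*S)
Q(l, m) = -6/7 (Q(l, m) = -⅐*6 = -6/7)
t = -20
k(Y, C) = -6*C/7 + C*Y (k(Y, C) = C*Y - 6*C/7 = -6*C/7 + C*Y)
-2144 - k(t, h(3, -7)) = -2144 - (-1 + 4*3*(-7))*(-6 + 7*(-20))/7 = -2144 - (-1 - 84)*(-6 - 140)/7 = -2144 - (-85)*(-146)/7 = -2144 - 1*12410/7 = -2144 - 12410/7 = -27418/7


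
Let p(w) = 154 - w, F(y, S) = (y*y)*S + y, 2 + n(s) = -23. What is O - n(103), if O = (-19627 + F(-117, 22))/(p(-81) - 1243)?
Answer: -18301/72 ≈ -254.18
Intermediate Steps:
n(s) = -25 (n(s) = -2 - 23 = -25)
F(y, S) = y + S*y² (F(y, S) = y²*S + y = S*y² + y = y + S*y²)
O = -20101/72 (O = (-19627 - 117*(1 + 22*(-117)))/((154 - 1*(-81)) - 1243) = (-19627 - 117*(1 - 2574))/((154 + 81) - 1243) = (-19627 - 117*(-2573))/(235 - 1243) = (-19627 + 301041)/(-1008) = 281414*(-1/1008) = -20101/72 ≈ -279.18)
O - n(103) = -20101/72 - 1*(-25) = -20101/72 + 25 = -18301/72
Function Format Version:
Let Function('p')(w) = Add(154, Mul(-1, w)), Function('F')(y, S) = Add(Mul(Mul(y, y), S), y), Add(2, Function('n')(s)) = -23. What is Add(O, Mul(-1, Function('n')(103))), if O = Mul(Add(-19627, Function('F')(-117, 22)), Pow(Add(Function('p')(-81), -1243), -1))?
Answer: Rational(-18301, 72) ≈ -254.18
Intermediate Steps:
Function('n')(s) = -25 (Function('n')(s) = Add(-2, -23) = -25)
Function('F')(y, S) = Add(y, Mul(S, Pow(y, 2))) (Function('F')(y, S) = Add(Mul(Pow(y, 2), S), y) = Add(Mul(S, Pow(y, 2)), y) = Add(y, Mul(S, Pow(y, 2))))
O = Rational(-20101, 72) (O = Mul(Add(-19627, Mul(-117, Add(1, Mul(22, -117)))), Pow(Add(Add(154, Mul(-1, -81)), -1243), -1)) = Mul(Add(-19627, Mul(-117, Add(1, -2574))), Pow(Add(Add(154, 81), -1243), -1)) = Mul(Add(-19627, Mul(-117, -2573)), Pow(Add(235, -1243), -1)) = Mul(Add(-19627, 301041), Pow(-1008, -1)) = Mul(281414, Rational(-1, 1008)) = Rational(-20101, 72) ≈ -279.18)
Add(O, Mul(-1, Function('n')(103))) = Add(Rational(-20101, 72), Mul(-1, -25)) = Add(Rational(-20101, 72), 25) = Rational(-18301, 72)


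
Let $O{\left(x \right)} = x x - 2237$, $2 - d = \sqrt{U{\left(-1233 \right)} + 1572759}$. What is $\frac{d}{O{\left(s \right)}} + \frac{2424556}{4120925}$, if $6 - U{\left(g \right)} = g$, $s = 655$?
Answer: $\frac{517389823989}{879380669450} - \frac{\sqrt{1573998}}{426788} \approx 0.58542$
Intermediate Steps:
$U{\left(g \right)} = 6 - g$
$d = 2 - \sqrt{1573998}$ ($d = 2 - \sqrt{\left(6 - -1233\right) + 1572759} = 2 - \sqrt{\left(6 + 1233\right) + 1572759} = 2 - \sqrt{1239 + 1572759} = 2 - \sqrt{1573998} \approx -1252.6$)
$O{\left(x \right)} = -2237 + x^{2}$ ($O{\left(x \right)} = x^{2} - 2237 = -2237 + x^{2}$)
$\frac{d}{O{\left(s \right)}} + \frac{2424556}{4120925} = \frac{2 - \sqrt{1573998}}{-2237 + 655^{2}} + \frac{2424556}{4120925} = \frac{2 - \sqrt{1573998}}{-2237 + 429025} + 2424556 \cdot \frac{1}{4120925} = \frac{2 - \sqrt{1573998}}{426788} + \frac{2424556}{4120925} = \left(2 - \sqrt{1573998}\right) \frac{1}{426788} + \frac{2424556}{4120925} = \left(\frac{1}{213394} - \frac{\sqrt{1573998}}{426788}\right) + \frac{2424556}{4120925} = \frac{517389823989}{879380669450} - \frac{\sqrt{1573998}}{426788}$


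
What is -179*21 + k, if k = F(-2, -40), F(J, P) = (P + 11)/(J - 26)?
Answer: -105223/28 ≈ -3758.0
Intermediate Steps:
F(J, P) = (11 + P)/(-26 + J)
k = 29/28 (k = (11 - 40)/(-26 - 2) = -29/(-28) = -1/28*(-29) = 29/28 ≈ 1.0357)
-179*21 + k = -179*21 + 29/28 = -3759 + 29/28 = -105223/28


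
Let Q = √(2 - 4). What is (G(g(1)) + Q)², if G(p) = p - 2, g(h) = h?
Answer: (-1 + I*√2)² ≈ -1.0 - 2.8284*I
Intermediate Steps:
G(p) = -2 + p
Q = I*√2 (Q = √(-2) = I*√2 ≈ 1.4142*I)
(G(g(1)) + Q)² = ((-2 + 1) + I*√2)² = (-1 + I*√2)²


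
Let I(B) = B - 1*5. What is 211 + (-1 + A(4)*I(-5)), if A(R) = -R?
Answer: 250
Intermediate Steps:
I(B) = -5 + B (I(B) = B - 5 = -5 + B)
211 + (-1 + A(4)*I(-5)) = 211 + (-1 + (-1*4)*(-5 - 5)) = 211 + (-1 - 4*(-10)) = 211 + (-1 + 40) = 211 + 39 = 250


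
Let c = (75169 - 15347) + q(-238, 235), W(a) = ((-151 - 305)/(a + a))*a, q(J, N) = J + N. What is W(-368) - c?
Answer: -60047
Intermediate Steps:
W(a) = -228 (W(a) = (-456*1/(2*a))*a = (-228/a)*a = -228)
c = 59819 (c = (75169 - 15347) + (-238 + 235) = 59822 - 3 = 59819)
W(-368) - c = -228 - 1*59819 = -228 - 59819 = -60047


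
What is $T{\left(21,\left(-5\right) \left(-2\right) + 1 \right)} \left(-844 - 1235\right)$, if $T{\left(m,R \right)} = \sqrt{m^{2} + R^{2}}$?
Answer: $- 2079 \sqrt{562} \approx -49286.0$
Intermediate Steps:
$T{\left(m,R \right)} = \sqrt{R^{2} + m^{2}}$
$T{\left(21,\left(-5\right) \left(-2\right) + 1 \right)} \left(-844 - 1235\right) = \sqrt{\left(\left(-5\right) \left(-2\right) + 1\right)^{2} + 21^{2}} \left(-844 - 1235\right) = \sqrt{\left(10 + 1\right)^{2} + 441} \left(-2079\right) = \sqrt{11^{2} + 441} \left(-2079\right) = \sqrt{121 + 441} \left(-2079\right) = \sqrt{562} \left(-2079\right) = - 2079 \sqrt{562}$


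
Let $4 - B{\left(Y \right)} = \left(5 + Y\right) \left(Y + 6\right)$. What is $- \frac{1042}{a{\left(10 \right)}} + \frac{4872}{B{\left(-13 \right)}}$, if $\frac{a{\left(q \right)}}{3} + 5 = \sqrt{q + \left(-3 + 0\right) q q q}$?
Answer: $- \frac{2189816}{23517} + \frac{1042 i \sqrt{2990}}{9045} \approx -93.116 + 6.2993 i$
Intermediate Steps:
$a{\left(q \right)} = -15 + 3 \sqrt{q - 3 q^{3}}$ ($a{\left(q \right)} = -15 + 3 \sqrt{q + \left(-3 + 0\right) q q q} = -15 + 3 \sqrt{q - 3 q^{2} q} = -15 + 3 \sqrt{q - 3 q^{3}}$)
$B{\left(Y \right)} = 4 - \left(5 + Y\right) \left(6 + Y\right)$ ($B{\left(Y \right)} = 4 - \left(5 + Y\right) \left(Y + 6\right) = 4 - \left(5 + Y\right) \left(6 + Y\right)$)
$- \frac{1042}{a{\left(10 \right)}} + \frac{4872}{B{\left(-13 \right)}} = - \frac{1042}{-15 + 3 \sqrt{10 - 3 \cdot 10^{3}}} + \frac{4872}{-26 - \left(-13\right)^{2} - -143} = - \frac{1042}{-15 + 3 \sqrt{10 - 3000}} + \frac{4872}{-26 - 169 + 143} = - \frac{1042}{-15 + 3 \sqrt{-2990}} + \frac{4872}{-52} = - \frac{1042}{-15 + 3 i \sqrt{2990}} + 4872 \left(- \frac{1}{52}\right) = - \frac{1042}{-15 + 3 i \sqrt{2990}} - \frac{1218}{13} = - \frac{1218}{13} - \frac{1042}{-15 + 3 i \sqrt{2990}}$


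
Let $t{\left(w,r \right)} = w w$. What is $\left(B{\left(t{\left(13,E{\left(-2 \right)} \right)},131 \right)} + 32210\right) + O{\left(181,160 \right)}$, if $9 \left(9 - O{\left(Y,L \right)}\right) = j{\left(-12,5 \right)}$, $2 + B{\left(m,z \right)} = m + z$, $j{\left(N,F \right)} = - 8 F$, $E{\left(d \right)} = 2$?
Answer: $\frac{292693}{9} \approx 32521.0$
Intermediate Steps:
$t{\left(w,r \right)} = w^{2}$
$B{\left(m,z \right)} = -2 + m + z$ ($B{\left(m,z \right)} = -2 + \left(m + z\right) = -2 + m + z$)
$O{\left(Y,L \right)} = \frac{121}{9}$ ($O{\left(Y,L \right)} = 9 - \frac{\left(-8\right) 5}{9} = 9 - - \frac{40}{9} = 9 + \frac{40}{9} = \frac{121}{9}$)
$\left(B{\left(t{\left(13,E{\left(-2 \right)} \right)},131 \right)} + 32210\right) + O{\left(181,160 \right)} = \left(\left(-2 + 13^{2} + 131\right) + 32210\right) + \frac{121}{9} = \left(\left(-2 + 169 + 131\right) + 32210\right) + \frac{121}{9} = \left(298 + 32210\right) + \frac{121}{9} = 32508 + \frac{121}{9} = \frac{292693}{9}$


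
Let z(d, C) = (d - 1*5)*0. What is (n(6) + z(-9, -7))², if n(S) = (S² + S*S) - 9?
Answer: 3969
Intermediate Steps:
n(S) = -9 + 2*S² (n(S) = (S² + S²) - 9 = 2*S² - 9 = -9 + 2*S²)
z(d, C) = 0 (z(d, C) = (d - 5)*0 = (-5 + d)*0 = 0)
(n(6) + z(-9, -7))² = ((-9 + 2*6²) + 0)² = ((-9 + 2*36) + 0)² = ((-9 + 72) + 0)² = (63 + 0)² = 63² = 3969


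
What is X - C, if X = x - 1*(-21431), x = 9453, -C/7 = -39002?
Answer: -242130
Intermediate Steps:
C = 273014 (C = -7*(-39002) = 273014)
X = 30884 (X = 9453 - 1*(-21431) = 9453 + 21431 = 30884)
X - C = 30884 - 1*273014 = 30884 - 273014 = -242130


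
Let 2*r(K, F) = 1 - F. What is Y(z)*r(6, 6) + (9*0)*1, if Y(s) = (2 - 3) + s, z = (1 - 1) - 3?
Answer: 10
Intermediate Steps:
z = -3 (z = 0 - 3 = -3)
Y(s) = -1 + s
r(K, F) = ½ - F/2 (r(K, F) = (1 - F)/2 = ½ - F/2)
Y(z)*r(6, 6) + (9*0)*1 = (-1 - 3)*(½ - ½*6) + (9*0)*1 = -4*(½ - 3) + 0*1 = -4*(-5/2) + 0 = 10 + 0 = 10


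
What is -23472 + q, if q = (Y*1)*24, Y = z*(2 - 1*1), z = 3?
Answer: -23400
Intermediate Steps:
Y = 3 (Y = 3*(2 - 1*1) = 3*(2 - 1) = 3*1 = 3)
q = 72 (q = (3*1)*24 = 3*24 = 72)
-23472 + q = -23472 + 72 = -23400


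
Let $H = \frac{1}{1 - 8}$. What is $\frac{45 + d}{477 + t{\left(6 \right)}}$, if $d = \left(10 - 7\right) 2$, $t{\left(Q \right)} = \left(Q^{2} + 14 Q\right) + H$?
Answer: $\frac{357}{4178} \approx 0.085448$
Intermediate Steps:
$H = - \frac{1}{7}$ ($H = \frac{1}{-7} = - \frac{1}{7} \approx -0.14286$)
$t{\left(Q \right)} = - \frac{1}{7} + Q^{2} + 14 Q$ ($t{\left(Q \right)} = \left(Q^{2} + 14 Q\right) - \frac{1}{7} = - \frac{1}{7} + Q^{2} + 14 Q$)
$d = 6$ ($d = 3 \cdot 2 = 6$)
$\frac{45 + d}{477 + t{\left(6 \right)}} = \frac{45 + 6}{477 + \left(- \frac{1}{7} + 6^{2} + 14 \cdot 6\right)} = \frac{51}{477 + \left(- \frac{1}{7} + 36 + 84\right)} = \frac{51}{477 + \frac{839}{7}} = \frac{51}{\frac{4178}{7}} = 51 \cdot \frac{7}{4178} = \frac{357}{4178}$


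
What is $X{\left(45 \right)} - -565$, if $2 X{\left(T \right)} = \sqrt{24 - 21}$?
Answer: $565 + \frac{\sqrt{3}}{2} \approx 565.87$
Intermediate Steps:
$X{\left(T \right)} = \frac{\sqrt{3}}{2}$ ($X{\left(T \right)} = \frac{\sqrt{24 - 21}}{2} = \frac{\sqrt{3}}{2}$)
$X{\left(45 \right)} - -565 = \frac{\sqrt{3}}{2} - -565 = \frac{\sqrt{3}}{2} + 565 = 565 + \frac{\sqrt{3}}{2}$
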